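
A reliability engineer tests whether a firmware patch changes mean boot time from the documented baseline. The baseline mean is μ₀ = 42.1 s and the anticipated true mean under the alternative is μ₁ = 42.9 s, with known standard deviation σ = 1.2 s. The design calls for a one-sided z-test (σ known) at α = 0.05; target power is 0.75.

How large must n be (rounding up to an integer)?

n = 13

Standardized effect: d = |μ₁ − μ₀| / σ = |42.9 − 42.1| / 1.2 = 0.6667
Set Φ(δ − 1.645) = 0.75; then δ − 1.645 = Φ⁻¹(0.75) = 0.674, giving δ = 2.319.
δ = d·√n ⇒ n = (δ/d)² = (2.319 / 0.6667)² = 12.10.
Rounding up, n = 13.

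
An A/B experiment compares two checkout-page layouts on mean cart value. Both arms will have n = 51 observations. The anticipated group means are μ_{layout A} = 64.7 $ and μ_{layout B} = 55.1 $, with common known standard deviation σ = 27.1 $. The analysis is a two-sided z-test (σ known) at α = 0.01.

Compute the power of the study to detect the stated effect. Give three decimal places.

Standardized effect: d = |μ_{layout A} − μ_{layout B}| / σ = |64.7 − 55.1| / 27.1 = 0.3542
Noncentrality parameter: λ = d·√(n/2) = 0.3542 × √(51/2) = 1.7888
Critical value for a two-sided test at α = 0.01: z_{α/2} = 2.576.
Power = Φ(λ − 2.576) + Φ(−λ − 2.576) = Φ(-0.787) + Φ(-4.365) = 0.2156 + 0.0000 = 0.2157.

Power ≈ 0.216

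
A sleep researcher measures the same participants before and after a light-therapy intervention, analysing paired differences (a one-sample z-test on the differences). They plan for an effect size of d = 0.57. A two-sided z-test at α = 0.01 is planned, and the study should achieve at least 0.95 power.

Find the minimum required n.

Set Φ(δ − 2.576) = 0.95; then δ − 2.576 = Φ⁻¹(0.95) = 1.645, giving δ = 4.221.
(For δ > 0 the lower-tail rejection region contributes negligibly to power, so the one-term inversion is standard.)
δ = d·√n ⇒ n = (δ/d)² = (4.221 / 0.57)² = 54.83.
Round up to the next whole unit.

n = 55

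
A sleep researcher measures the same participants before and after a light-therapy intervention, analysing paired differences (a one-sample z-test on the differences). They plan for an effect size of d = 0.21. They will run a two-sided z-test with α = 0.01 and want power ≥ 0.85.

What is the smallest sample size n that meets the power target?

For power 0.85 need Φ(δ − z_{0.005}) = 0.85, so δ = z_{0.005} + z_{0.15} = 2.576 + 1.036 = 3.612.
(Ignoring the negligible lower-tail rejection probability gives the usual closed-form inversion.)
δ = d·√n ⇒ n = (δ/d)² = (3.612 / 0.21)² = 295.88.
Round up to the next whole unit.

n = 296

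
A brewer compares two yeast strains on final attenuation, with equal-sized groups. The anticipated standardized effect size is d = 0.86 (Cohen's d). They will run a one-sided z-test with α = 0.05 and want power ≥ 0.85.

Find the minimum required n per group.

n = 20 per group

For power 0.85 need Φ(δ − z_{0.05}) = 0.85, so δ = z_{0.05} + z_{0.15} = 1.645 + 1.036 = 2.681.
δ = d·√(n/2) ⇒ n = 2(δ/d)² = 2 × (2.681 / 0.86)² = 19.44.
Round up to the next whole unit.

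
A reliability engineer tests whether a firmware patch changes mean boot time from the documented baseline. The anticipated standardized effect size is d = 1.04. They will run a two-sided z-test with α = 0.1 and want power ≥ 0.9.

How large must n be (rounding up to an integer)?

Set Φ(δ − 1.645) = 0.9; then δ − 1.645 = Φ⁻¹(0.9) = 1.282, giving δ = 2.926.
(For δ > 0 the lower-tail rejection region contributes negligibly to power, so the one-term inversion is standard.)
δ = d·√n ⇒ n = (δ/d)² = (2.926 / 1.04)² = 7.92.
Rounding up, n = 8.

n = 8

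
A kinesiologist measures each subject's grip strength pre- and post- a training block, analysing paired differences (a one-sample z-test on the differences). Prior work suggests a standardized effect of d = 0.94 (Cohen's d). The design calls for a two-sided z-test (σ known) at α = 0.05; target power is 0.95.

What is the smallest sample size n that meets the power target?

Set Φ(δ − 1.960) = 0.95; then δ − 1.960 = Φ⁻¹(0.95) = 1.645, giving δ = 3.605.
(Ignoring the negligible lower-tail rejection probability gives the usual closed-form inversion.)
δ = d·√n ⇒ n = (δ/d)² = (3.605 / 0.94)² = 14.71.
Rounding up, n = 15.

n = 15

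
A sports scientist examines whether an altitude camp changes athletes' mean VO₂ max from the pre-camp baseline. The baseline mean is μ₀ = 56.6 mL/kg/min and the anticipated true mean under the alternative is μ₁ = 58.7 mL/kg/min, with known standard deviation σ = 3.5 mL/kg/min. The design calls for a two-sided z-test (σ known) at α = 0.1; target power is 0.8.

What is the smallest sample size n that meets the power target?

Standardized effect: d = |μ₁ − μ₀| / σ = |58.7 − 56.6| / 3.5 = 0.6000
For power 0.8 need Φ(δ − z_{0.05}) = 0.8, so δ = z_{0.05} + z_{0.20} = 1.645 + 0.842 = 2.486.
(For δ > 0 the lower-tail rejection region contributes negligibly to power, so the one-term inversion is standard.)
δ = d·√n ⇒ n = (δ/d)² = (2.486 / 0.6000)² = 17.17.
Round up to the next whole unit.

n = 18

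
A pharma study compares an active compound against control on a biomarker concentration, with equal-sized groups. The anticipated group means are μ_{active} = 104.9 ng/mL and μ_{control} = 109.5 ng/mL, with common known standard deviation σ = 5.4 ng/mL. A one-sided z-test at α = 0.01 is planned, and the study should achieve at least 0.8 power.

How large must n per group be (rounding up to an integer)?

Standardized effect: d = |μ_{active} − μ_{control}| / σ = |104.9 − 109.5| / 5.4 = 0.8519
For power 0.8 need Φ(δ − z_{0.01}) = 0.8, so δ = z_{0.01} + z_{0.20} = 2.326 + 0.842 = 3.168.
δ = d·√(n/2) ⇒ n = 2(δ/d)² = 2 × (3.168 / 0.8519)² = 27.66.
Round up to the next whole unit.

n = 28 per group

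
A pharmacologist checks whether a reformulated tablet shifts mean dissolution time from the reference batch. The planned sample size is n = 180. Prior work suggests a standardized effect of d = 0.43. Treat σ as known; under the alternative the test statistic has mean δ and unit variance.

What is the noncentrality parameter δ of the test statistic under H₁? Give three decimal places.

δ = d·√n = 0.43 × √180 = 5.7691

δ ≈ 5.769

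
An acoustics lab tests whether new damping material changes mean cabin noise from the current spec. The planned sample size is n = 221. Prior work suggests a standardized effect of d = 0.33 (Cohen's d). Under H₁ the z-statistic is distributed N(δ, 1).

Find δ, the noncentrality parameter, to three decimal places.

δ ≈ 4.906

δ = d·√n = 0.33 × √221 = 4.9058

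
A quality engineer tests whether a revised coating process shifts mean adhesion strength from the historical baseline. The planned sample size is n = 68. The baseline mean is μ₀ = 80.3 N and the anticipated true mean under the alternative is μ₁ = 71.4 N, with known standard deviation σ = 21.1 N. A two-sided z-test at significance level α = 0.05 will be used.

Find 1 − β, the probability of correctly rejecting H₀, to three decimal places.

Standardized effect: d = |μ₁ − μ₀| / σ = |71.4 − 80.3| / 21.1 = 0.4218
Noncentrality parameter: δ = d·√n = 0.4218 × √68 = 3.4783
Critical value for a two-sided test at α = 0.05: z_{α/2} = 1.960.
Power = Φ(δ − 1.960) + Φ(−δ − 1.960) = Φ(1.518) + Φ(-5.438) = 0.9355 + 0.0000 = 0.9355.

Power ≈ 0.936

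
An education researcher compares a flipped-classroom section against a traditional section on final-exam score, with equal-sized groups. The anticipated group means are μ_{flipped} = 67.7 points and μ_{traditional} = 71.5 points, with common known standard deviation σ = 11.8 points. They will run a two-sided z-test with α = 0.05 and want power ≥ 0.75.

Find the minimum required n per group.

n = 134 per group

Standardized effect: d = |μ_{flipped} − μ_{traditional}| / σ = |67.7 − 71.5| / 11.8 = 0.3220
For power 0.75 need Φ(δ − z_{0.025}) = 0.75, so δ = z_{0.025} + z_{0.25} = 1.960 + 0.674 = 2.634.
(Ignoring the negligible lower-tail rejection probability gives the usual closed-form inversion.)
δ = d·√(n/2) ⇒ n = 2(δ/d)² = 2 × (2.634 / 0.3220)² = 133.85.
Rounding up, n = 134 per group.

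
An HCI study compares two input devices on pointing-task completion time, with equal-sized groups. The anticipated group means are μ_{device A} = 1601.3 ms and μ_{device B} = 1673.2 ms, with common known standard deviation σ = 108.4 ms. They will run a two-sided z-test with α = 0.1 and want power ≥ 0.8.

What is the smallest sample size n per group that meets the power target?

Standardized effect: d = |μ_{device A} − μ_{device B}| / σ = |1601.3 − 1673.2| / 108.4 = 0.6633
For power 0.8 need Φ(δ − z_{0.05}) = 0.8, so δ = z_{0.05} + z_{0.20} = 1.645 + 0.842 = 2.486.
(For δ > 0 the lower-tail rejection region contributes negligibly to power, so the one-term inversion is standard.)
δ = d·√(n/2) ⇒ n = 2(δ/d)² = 2 × (2.486 / 0.6633)² = 28.11.
Rounding up, n = 29 per group.

n = 29 per group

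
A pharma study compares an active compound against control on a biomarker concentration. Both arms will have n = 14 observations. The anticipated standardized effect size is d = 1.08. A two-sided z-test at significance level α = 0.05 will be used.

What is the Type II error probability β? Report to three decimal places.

β ≈ 0.185

Noncentrality parameter: δ = d·√(n/2) = 1.08 × √(14/2) = 2.8574
Critical value for a two-sided test at α = 0.05: z_{α/2} = 1.960.
Power = Φ(δ − 1.960) + Φ(−δ − 1.960) = Φ(0.897) + Φ(-4.817) = 0.8153 + 0.0000 = 0.8153.
Type II error: β = 1 − power = 1 − 0.8153 = 0.1847.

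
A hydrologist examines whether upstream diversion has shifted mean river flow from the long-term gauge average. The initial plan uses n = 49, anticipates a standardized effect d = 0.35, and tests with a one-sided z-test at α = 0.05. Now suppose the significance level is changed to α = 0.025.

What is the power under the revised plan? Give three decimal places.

δ = d·√n = 0.35 × √49 = 2.4500 (unchanged). New critical value: z_{0.025} = 1.960.
Revised power = Φ(δ − 1.960) = Φ(0.490) = 0.6879.

Power ≈ 0.688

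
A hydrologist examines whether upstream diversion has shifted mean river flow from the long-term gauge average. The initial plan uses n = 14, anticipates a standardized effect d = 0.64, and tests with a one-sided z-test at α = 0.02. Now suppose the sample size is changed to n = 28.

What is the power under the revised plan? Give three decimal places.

Power ≈ 0.909

With n = 28: δ = d·√n = 0.64 × √28 = 3.3866. Critical value z_{0.02} = 2.054.
Revised power = P(Z > 2.054 − δ) = Φ(1.333) = 0.9087.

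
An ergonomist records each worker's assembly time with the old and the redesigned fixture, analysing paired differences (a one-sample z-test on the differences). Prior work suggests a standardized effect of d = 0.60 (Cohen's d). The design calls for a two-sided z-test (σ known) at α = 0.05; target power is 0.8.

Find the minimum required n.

n = 22

For power 0.8 need Φ(δ − z_{0.025}) = 0.8, so δ = z_{0.025} + z_{0.20} = 1.960 + 0.842 = 2.802.
(Ignoring the negligible lower-tail rejection probability gives the usual closed-form inversion.)
δ = d·√n ⇒ n = (δ/d)² = (2.802 / 0.60)² = 21.80.
Round up to the next whole unit.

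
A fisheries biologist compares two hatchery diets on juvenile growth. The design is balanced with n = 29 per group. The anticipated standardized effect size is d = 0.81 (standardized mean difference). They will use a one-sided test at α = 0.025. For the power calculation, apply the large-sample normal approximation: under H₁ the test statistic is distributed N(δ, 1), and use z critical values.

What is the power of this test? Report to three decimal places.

Power ≈ 0.870

Noncentrality parameter: δ = d·√(n/2) = 0.81 × √(29/2) = 3.0844
One-sided α = 0.025 → critical value z_{0.025} = 1.960.
Power = Φ(δ − 1.960) = Φ(1.124) = 0.8696.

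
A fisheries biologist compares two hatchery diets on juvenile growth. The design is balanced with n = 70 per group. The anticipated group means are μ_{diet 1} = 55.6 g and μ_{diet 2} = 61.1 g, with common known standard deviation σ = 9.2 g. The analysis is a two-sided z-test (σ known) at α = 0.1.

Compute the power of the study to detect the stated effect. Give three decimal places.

Power ≈ 0.971

Standardized effect: d = |μ_{diet 1} − μ_{diet 2}| / σ = |55.6 − 61.1| / 9.2 = 0.5978
Noncentrality parameter: δ = d·√(n/2) = 0.5978 × √(70/2) = 3.5368
Critical value for a two-sided test at α = 0.1: z_{α/2} = 1.645.
Power = Φ(δ − 1.645) + Φ(−δ − 1.645) = Φ(1.892) + Φ(-5.182) = 0.9708 + 0.0000 = 0.9708.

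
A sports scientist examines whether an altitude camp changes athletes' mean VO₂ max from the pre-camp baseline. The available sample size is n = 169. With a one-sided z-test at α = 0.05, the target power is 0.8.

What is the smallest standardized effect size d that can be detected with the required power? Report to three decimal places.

Need Φ(δ − 1.645) = 0.8, so δ = 1.645 + 0.842 = 2.486.
δ = d·√n ⇒ d = δ/√n = 2.486/√169 = 0.1913.

d ≈ 0.191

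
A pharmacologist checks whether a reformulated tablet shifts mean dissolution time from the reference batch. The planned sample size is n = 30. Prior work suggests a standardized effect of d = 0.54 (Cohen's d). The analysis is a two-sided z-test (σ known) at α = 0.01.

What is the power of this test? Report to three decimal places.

Noncentrality parameter: δ = d·√n = 0.54 × √30 = 2.9577
Critical value for a two-sided test at α = 0.01: z_{α/2} = 2.576.
Power = Φ(δ − 2.576) + Φ(−δ − 2.576) = Φ(0.382) + Φ(-5.534) = 0.6487 + 0.0000 = 0.6487.

Power ≈ 0.649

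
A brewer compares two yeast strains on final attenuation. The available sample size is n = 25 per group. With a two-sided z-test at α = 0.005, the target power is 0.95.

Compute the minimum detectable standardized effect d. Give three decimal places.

d ≈ 1.259

Required noncentrality: δ = z_{0.0025} + z_{0.05} = 2.807 + 1.645 = 4.452.
(The second rejection-region term Φ(−δ − z_{α/2}) is negligible and dropped.)
δ = d·√(n/2) ⇒ d = δ/√(n/2) = 4.452/√(25/2) = 1.2592.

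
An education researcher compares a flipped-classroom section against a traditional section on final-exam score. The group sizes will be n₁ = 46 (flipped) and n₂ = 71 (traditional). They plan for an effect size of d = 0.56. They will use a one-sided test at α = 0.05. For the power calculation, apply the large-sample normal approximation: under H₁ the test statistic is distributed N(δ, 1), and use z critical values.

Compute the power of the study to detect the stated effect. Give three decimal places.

Power ≈ 0.906

Noncentrality parameter: δ = d / √(1/n₁ + 1/n₂) = 0.56 / √(1/46 + 1/71) = 2.9587
One-sided α = 0.05 → critical value z_{0.05} = 1.645.
Power = Φ(δ − 1.645) = Φ(1.314) = 0.9056.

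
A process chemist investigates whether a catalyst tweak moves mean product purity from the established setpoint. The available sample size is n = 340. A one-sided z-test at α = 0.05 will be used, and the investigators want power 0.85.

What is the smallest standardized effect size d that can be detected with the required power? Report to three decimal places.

Need Φ(δ − 1.645) = 0.85, so δ = 1.645 + 1.036 = 2.681.
δ = d·√n ⇒ d = δ/√n = 2.681/√340 = 0.1454.

d ≈ 0.145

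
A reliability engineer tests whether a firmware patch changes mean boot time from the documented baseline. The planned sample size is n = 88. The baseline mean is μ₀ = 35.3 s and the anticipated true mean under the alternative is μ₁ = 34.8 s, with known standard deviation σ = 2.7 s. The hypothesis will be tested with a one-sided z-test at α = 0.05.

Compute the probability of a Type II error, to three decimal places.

β ≈ 0.463

Standardized effect: d = |μ₁ − μ₀| / σ = |34.8 − 35.3| / 2.7 = 0.1852
Noncentrality parameter: δ = d·√n = 0.1852 × √88 = 1.7372
Critical value for a one-sided test at α = 0.05: z_α = 1.645.
Power = P(Z > 1.645 − δ) = Φ(0.092) = 0.5368.
Type II error: β = 1 − power = 1 − 0.5368 = 0.4632.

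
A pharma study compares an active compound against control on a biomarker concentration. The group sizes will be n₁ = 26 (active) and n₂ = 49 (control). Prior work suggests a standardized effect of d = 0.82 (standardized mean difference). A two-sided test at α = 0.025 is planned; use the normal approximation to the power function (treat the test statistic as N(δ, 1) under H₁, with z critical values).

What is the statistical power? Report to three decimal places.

Power ≈ 0.872

Noncentrality parameter: λ = d / √(1/n₁ + 1/n₂) = 0.82 / √(1/26 + 1/49) = 3.3796
Critical value for a two-sided test at α = 0.025: z_{α/2} = 2.241.
Power = Φ(λ − 2.241) + Φ(−λ − 2.241) = Φ(1.138) + Φ(-5.621) = 0.8725 + 0.0000 = 0.8725.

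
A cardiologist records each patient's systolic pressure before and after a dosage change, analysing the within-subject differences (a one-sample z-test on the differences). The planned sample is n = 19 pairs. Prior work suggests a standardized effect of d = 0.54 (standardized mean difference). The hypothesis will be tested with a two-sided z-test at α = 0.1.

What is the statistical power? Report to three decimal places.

Power ≈ 0.761

Noncentrality parameter: δ = d·√n = 0.54 × √19 = 2.3538
Critical value for a two-sided test at α = 0.1: z_{α/2} = 1.645.
Power = Φ(δ − 1.645) + Φ(−δ − 1.645) = Φ(0.709) + Φ(-3.999) = 0.7608 + 0.0000 = 0.7609.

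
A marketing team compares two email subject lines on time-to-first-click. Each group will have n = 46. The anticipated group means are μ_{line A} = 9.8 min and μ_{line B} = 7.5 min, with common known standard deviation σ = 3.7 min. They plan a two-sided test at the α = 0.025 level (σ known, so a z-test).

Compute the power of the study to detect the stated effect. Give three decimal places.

Standardized effect: d = |μ_{line A} − μ_{line B}| / σ = |9.8 − 7.5| / 3.7 = 0.6216
Noncentrality parameter: λ = d·√(n/2) = 0.6216 × √(46/2) = 2.9812
Critical value for a two-sided test at α = 0.025: z_{α/2} = 2.241.
Power = Φ(λ − 2.241) + Φ(−λ − 2.241) = Φ(0.740) + Φ(-5.223) = 0.7703 + 0.0000 = 0.7703.

Power ≈ 0.770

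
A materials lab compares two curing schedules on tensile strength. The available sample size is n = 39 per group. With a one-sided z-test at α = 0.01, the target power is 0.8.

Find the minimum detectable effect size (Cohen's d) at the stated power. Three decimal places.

d ≈ 0.717

Required noncentrality: δ = z_{0.01} + z_{0.20} = 2.326 + 0.842 = 3.168.
δ = d·√(n/2) ⇒ d = δ/√(n/2) = 3.168/√(39/2) = 0.7174.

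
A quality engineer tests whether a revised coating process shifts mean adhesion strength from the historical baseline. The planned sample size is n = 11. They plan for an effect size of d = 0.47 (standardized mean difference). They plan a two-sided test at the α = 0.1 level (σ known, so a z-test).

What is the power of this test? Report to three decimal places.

Power ≈ 0.466

Noncentrality parameter: δ = d·√n = 0.47 × √11 = 1.5588
Two-sided α = 0.1 → critical value z_{0.05} = 1.645.
Power = Φ(δ − 1.645) + Φ(−δ − 1.645) = Φ(-0.086) + Φ(-3.204) = 0.4657 + 0.0007 = 0.4664.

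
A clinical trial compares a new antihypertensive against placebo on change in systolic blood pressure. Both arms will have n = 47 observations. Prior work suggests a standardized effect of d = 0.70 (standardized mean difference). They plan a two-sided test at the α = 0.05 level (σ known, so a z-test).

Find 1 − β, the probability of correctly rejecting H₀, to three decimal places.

Power ≈ 0.924

Noncentrality parameter: δ = d·√(n/2) = 0.70 × √(47/2) = 3.3934
Two-sided α = 0.05 → critical value z_{0.025} = 1.960.
Power = Φ(δ − 1.960) + Φ(−δ − 1.960) = Φ(1.433) + Φ(-5.353) = 0.9241 + 0.0000 = 0.9241.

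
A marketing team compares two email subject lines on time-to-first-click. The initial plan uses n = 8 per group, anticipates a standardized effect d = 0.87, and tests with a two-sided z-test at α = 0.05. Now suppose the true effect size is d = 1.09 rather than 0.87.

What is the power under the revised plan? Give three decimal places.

With d = 1.09: δ = d·√(n/2) = 1.09 × √(8/2) = 2.1800. Critical value z_{0.025} = 1.960.
Revised power = Φ(δ − 1.960) + Φ(−δ − 1.960) = Φ(0.220) + Φ(-4.140) = 0.5871 + 0.0000 = 0.5871.

Power ≈ 0.587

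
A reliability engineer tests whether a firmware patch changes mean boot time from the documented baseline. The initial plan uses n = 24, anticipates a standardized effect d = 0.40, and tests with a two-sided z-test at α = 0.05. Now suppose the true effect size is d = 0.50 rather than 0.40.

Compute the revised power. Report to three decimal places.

With d = 0.50: δ = d·√n = 0.50 × √24 = 2.4495. Critical value z_{0.025} = 1.960.
Revised power = Φ(δ − 1.960) + Φ(−δ − 1.960) = Φ(0.490) + Φ(-4.409) = 0.6878 + 0.0000 = 0.6878.

Power ≈ 0.688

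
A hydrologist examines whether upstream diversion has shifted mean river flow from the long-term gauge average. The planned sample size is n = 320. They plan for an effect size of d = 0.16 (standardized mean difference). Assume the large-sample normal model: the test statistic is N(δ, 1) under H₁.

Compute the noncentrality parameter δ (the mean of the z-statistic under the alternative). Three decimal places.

The noncentrality parameter scales effect size by the design's sample-size factor: δ = d·√n = 0.16 × √320 = 2.8622

δ ≈ 2.862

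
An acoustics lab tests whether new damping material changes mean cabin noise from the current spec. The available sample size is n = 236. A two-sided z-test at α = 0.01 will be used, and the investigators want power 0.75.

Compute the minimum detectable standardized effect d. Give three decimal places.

Need Φ(δ − 2.576) = 0.75, so δ = 2.576 + 0.674 = 3.250.
(The second rejection-region term Φ(−δ − z_{α/2}) is negligible and dropped.)
δ = d·√n ⇒ d = δ/√n = 3.250/√236 = 0.2116.

d ≈ 0.212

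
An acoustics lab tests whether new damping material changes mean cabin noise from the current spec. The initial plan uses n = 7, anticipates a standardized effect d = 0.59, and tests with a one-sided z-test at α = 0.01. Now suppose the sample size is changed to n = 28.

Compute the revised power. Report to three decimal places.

Power ≈ 0.787

With n = 28: δ = d·√n = 0.59 × √28 = 3.1220. Critical value z_{0.01} = 2.326.
Revised power = P(Z > 2.326 − δ) = Φ(0.796) = 0.7869.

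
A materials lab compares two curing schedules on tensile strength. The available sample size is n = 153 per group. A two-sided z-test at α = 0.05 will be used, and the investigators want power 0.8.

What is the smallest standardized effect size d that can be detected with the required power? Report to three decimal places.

d ≈ 0.320

Need Φ(δ − 1.960) = 0.8, so δ = 1.960 + 0.842 = 2.802.
(The second rejection-region term Φ(−δ − z_{α/2}) is negligible and dropped.)
δ = d·√(n/2) ⇒ d = δ/√(n/2) = 2.802/√(153/2) = 0.3203.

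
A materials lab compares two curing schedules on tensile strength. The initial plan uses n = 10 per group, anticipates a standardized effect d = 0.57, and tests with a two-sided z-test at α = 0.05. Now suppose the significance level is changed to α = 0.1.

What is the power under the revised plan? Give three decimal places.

δ = d·√(n/2) = 0.57 × √(10/2) = 1.2746 (unchanged). New critical value: z_{0.05} = 1.645.
Revised power = Φ(δ − 1.645) + Φ(−δ − 1.645) = Φ(-0.370) + Φ(-2.919) = 0.3556 + 0.0018 = 0.3573.

Power ≈ 0.357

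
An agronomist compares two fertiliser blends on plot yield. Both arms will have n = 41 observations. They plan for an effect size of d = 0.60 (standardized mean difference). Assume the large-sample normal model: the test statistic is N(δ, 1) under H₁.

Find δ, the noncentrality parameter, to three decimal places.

δ ≈ 2.717

The noncentrality parameter scales effect size by the design's sample-size factor: δ = d·√(n/2) = 0.60 × √(41/2) = 2.7166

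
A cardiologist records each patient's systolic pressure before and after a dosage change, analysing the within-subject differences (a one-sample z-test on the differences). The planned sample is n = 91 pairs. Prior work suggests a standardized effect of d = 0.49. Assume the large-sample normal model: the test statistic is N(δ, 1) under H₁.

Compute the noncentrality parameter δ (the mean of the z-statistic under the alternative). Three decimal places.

The noncentrality parameter scales effect size by the design's sample-size factor: δ = d·√n = 0.49 × √91 = 4.6743

δ ≈ 4.674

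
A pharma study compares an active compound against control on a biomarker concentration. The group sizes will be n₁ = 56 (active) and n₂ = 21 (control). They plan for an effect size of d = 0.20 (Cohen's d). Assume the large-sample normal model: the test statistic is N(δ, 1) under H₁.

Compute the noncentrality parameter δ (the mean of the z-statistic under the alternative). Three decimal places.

δ ≈ 0.782

The noncentrality parameter scales effect size by the design's sample-size factor: δ = d / √(1/n₁ + 1/n₂) = 0.20 / √(1/56 + 1/21) = 0.7816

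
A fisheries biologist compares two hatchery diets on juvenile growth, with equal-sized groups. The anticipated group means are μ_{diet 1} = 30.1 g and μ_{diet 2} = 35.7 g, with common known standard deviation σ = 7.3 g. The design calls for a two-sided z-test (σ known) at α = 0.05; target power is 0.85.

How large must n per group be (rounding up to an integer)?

Standardized effect: d = |μ_{diet 1} − μ_{diet 2}| / σ = |30.1 − 35.7| / 7.3 = 0.7671
Set Φ(δ − 1.960) = 0.85; then δ − 1.960 = Φ⁻¹(0.85) = 1.036, giving δ = 2.996.
(For δ > 0 the lower-tail rejection region contributes negligibly to power, so the one-term inversion is standard.)
δ = d·√(n/2) ⇒ n = 2(δ/d)² = 2 × (2.996 / 0.7671)² = 30.51.
Rounding up, n = 31 per group.

n = 31 per group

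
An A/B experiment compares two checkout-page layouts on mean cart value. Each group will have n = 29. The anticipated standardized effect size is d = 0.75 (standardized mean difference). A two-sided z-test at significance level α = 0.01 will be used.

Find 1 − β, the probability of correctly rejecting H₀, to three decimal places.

Power ≈ 0.610

Noncentrality parameter: δ = d·√(n/2) = 0.75 × √(29/2) = 2.8559
Critical value for a two-sided test at α = 0.01: z_{α/2} = 2.576.
Power = Φ(δ − 2.576) + Φ(−δ − 2.576) = Φ(0.280) + Φ(-5.432) = 0.6103 + 0.0000 = 0.6103.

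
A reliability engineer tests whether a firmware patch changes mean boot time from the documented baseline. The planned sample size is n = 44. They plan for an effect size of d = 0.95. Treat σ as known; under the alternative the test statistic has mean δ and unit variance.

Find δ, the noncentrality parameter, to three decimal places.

δ ≈ 6.302

The noncentrality parameter scales effect size by the design's sample-size factor: δ = d·√n = 0.95 × √44 = 6.3016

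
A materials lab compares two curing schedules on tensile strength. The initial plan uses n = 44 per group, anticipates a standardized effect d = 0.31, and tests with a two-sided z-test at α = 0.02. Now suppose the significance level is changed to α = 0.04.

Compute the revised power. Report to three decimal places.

δ = d·√(n/2) = 0.31 × √(44/2) = 1.4540 (unchanged). New critical value: z_{0.02} = 2.054.
Revised power = Φ(δ − 2.054) + Φ(−δ − 2.054) = Φ(-0.600) + Φ(-3.508) = 0.2743 + 0.0002 = 0.2746.

Power ≈ 0.275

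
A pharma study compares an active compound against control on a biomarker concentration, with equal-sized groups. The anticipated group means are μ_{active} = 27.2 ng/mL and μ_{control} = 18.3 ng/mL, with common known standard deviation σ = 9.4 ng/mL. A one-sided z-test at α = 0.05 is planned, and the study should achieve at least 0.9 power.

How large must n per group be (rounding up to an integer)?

Standardized effect: d = |μ_{active} − μ_{control}| / σ = |27.2 − 18.3| / 9.4 = 0.9468
Set Φ(δ − 1.645) = 0.9; then δ − 1.645 = Φ⁻¹(0.9) = 1.282, giving δ = 2.926.
δ = d·√(n/2) ⇒ n = 2(δ/d)² = 2 × (2.926 / 0.9468)² = 19.11.
Rounding up, n = 20 per group.

n = 20 per group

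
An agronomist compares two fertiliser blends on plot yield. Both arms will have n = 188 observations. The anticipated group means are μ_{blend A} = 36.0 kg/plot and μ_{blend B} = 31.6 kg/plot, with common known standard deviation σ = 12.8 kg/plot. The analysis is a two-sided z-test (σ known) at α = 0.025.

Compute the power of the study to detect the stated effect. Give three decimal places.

Standardized effect: d = |μ_{blend A} − μ_{blend B}| / σ = |36.0 − 31.6| / 12.8 = 0.3438
Noncentrality parameter: δ = d·√(n/2) = 0.3438 × √(188/2) = 3.3328
Critical value for a two-sided test at α = 0.025: z_{α/2} = 2.241.
Power = Φ(δ − 2.241) + Φ(−δ − 2.241) = Φ(1.091) + Φ(-5.574) = 0.8624 + 0.0000 = 0.8624.

Power ≈ 0.862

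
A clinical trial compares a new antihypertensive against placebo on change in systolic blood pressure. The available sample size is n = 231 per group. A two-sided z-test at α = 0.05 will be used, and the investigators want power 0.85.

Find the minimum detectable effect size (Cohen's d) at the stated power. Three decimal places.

Need Φ(δ − 1.960) = 0.85, so δ = 1.960 + 1.036 = 2.996.
(The second rejection-region term Φ(−δ − z_{α/2}) is negligible and dropped.)
δ = d·√(n/2) ⇒ d = δ/√(n/2) = 2.996/√(231/2) = 0.2788.

d ≈ 0.279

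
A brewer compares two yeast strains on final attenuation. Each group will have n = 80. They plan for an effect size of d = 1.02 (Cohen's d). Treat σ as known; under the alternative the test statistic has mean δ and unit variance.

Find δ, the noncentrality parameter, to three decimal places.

The noncentrality parameter scales effect size by the design's sample-size factor: δ = d·√(n/2) = 1.02 × √(80/2) = 6.4510

δ ≈ 6.451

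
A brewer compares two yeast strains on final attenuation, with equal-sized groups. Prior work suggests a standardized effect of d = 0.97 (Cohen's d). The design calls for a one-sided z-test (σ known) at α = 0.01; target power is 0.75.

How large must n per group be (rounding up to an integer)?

n = 20 per group

For power 0.75 need Φ(δ − z_{0.01}) = 0.75, so δ = z_{0.01} + z_{0.25} = 2.326 + 0.674 = 3.001.
δ = d·√(n/2) ⇒ n = 2(δ/d)² = 2 × (3.001 / 0.97)² = 19.14.
Rounding up, n = 20 per group.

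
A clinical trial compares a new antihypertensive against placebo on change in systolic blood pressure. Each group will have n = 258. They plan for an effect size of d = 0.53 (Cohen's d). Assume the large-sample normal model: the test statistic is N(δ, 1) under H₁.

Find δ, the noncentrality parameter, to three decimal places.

δ ≈ 6.020

δ = d·√(n/2) = 0.53 × √(258/2) = 6.0196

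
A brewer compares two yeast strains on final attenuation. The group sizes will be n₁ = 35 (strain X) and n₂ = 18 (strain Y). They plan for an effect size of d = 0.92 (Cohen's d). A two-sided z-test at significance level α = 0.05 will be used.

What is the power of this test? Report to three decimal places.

Power ≈ 0.887

Noncentrality parameter: δ = d / √(1/n₁ + 1/n₂) = 0.92 / √(1/35 + 1/18) = 3.1719
Two-sided α = 0.05 → critical value z_{0.025} = 1.960.
Power = Φ(δ − 1.960) + Φ(−δ − 1.960) = Φ(1.212) + Φ(-5.132) = 0.8872 + 0.0000 = 0.8872.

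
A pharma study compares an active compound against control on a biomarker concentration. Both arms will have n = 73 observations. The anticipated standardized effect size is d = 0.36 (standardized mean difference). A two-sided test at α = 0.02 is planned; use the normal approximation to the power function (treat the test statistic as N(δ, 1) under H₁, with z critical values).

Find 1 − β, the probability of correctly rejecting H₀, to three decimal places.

Noncentrality parameter: δ = d·√(n/2) = 0.36 × √(73/2) = 2.1749
Critical value for a two-sided test at α = 0.02: z_{α/2} = 2.326.
Power = Φ(δ − 2.326) + Φ(−δ − 2.326) = Φ(-0.151) + Φ(-4.501) = 0.4398 + 0.0000 = 0.4398.

Power ≈ 0.440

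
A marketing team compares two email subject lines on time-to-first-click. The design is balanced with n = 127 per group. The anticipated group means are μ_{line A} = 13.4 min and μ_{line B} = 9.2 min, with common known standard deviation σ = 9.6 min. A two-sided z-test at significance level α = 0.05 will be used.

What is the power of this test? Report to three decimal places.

Standardized effect: d = |μ_{line A} − μ_{line B}| / σ = |13.4 − 9.2| / 9.6 = 0.4375
Noncentrality parameter: δ = d·√(n/2) = 0.4375 × √(127/2) = 3.4863
Two-sided α = 0.05 → critical value z_{0.025} = 1.960.
Power = Φ(δ − 1.960) + Φ(−δ − 1.960) = Φ(1.526) + Φ(-5.446) = 0.9365 + 0.0000 = 0.9365.

Power ≈ 0.937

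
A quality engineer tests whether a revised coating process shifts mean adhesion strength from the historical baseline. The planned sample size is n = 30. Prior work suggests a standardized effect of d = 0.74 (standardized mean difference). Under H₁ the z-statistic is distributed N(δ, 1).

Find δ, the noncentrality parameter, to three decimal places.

The noncentrality parameter scales effect size by the design's sample-size factor: δ = d·√n = 0.74 × √30 = 4.0531

δ ≈ 4.053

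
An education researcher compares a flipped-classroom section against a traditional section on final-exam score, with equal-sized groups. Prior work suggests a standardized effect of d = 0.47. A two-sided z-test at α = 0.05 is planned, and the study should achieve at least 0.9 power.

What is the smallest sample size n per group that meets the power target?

n = 96 per group

For power 0.9 need Φ(δ − z_{0.025}) = 0.9, so δ = z_{0.025} + z_{0.10} = 1.960 + 1.282 = 3.242.
(Ignoring the negligible lower-tail rejection probability gives the usual closed-form inversion.)
δ = d·√(n/2) ⇒ n = 2(δ/d)² = 2 × (3.242 / 0.47)² = 95.13.
Round up to the next whole unit.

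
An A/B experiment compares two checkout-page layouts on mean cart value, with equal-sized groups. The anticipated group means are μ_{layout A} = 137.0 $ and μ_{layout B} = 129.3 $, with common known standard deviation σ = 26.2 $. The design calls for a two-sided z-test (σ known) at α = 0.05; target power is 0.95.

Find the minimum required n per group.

n = 301 per group

Standardized effect: d = |μ_{layout A} − μ_{layout B}| / σ = |137.0 − 129.3| / 26.2 = 0.2939
Set Φ(δ − 1.960) = 0.95; then δ − 1.960 = Φ⁻¹(0.95) = 1.645, giving δ = 3.605.
(The Φ(−δ − z_{α/2}) term is vanishingly small for δ > 0 and is dropped in the standard sample-size formula.)
δ = d·√(n/2) ⇒ n = 2(δ/d)² = 2 × (3.605 / 0.2939)² = 300.90.
Rounding up, n = 301 per group.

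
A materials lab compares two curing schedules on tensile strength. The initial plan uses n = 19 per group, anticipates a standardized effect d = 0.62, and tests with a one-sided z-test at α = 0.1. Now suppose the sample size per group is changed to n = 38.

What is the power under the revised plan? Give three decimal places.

Power ≈ 0.922

With n = 38 per group: δ = d·√(n/2) = 0.62 × √(38/2) = 2.7025. Critical value z_{0.1} = 1.282.
Revised power = Φ(δ − 1.282) = Φ(1.421) = 0.9223.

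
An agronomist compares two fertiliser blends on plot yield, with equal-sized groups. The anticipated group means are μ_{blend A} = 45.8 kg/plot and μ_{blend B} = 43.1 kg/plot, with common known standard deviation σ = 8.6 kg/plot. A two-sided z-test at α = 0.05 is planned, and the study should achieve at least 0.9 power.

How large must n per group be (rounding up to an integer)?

n = 214 per group

Standardized effect: d = |μ_{blend A} − μ_{blend B}| / σ = |45.8 − 43.1| / 8.6 = 0.3140
For power 0.9 need Φ(δ − z_{0.025}) = 0.9, so δ = z_{0.025} + z_{0.10} = 1.960 + 1.282 = 3.242.
(Ignoring the negligible lower-tail rejection probability gives the usual closed-form inversion.)
δ = d·√(n/2) ⇒ n = 2(δ/d)² = 2 × (3.242 / 0.3140)² = 213.20.
Rounding up, n = 214 per group.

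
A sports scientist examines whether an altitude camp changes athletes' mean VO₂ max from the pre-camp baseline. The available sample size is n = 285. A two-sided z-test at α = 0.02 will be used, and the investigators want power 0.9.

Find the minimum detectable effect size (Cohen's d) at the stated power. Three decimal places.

Need Φ(δ − 2.326) = 0.9, so δ = 2.326 + 1.282 = 3.608.
(The second rejection-region term Φ(−δ − z_{α/2}) is negligible and dropped.)
δ = d·√n ⇒ d = δ/√n = 3.608/√285 = 0.2137.

d ≈ 0.214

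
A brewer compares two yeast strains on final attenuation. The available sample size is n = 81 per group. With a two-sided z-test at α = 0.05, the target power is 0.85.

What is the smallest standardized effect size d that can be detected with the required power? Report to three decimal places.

Required noncentrality: δ = z_{0.025} + z_{0.15} = 1.960 + 1.036 = 2.996.
(The second rejection-region term Φ(−δ − z_{α/2}) is negligible and dropped.)
δ = d·√(n/2) ⇒ d = δ/√(n/2) = 2.996/√(81/2) = 0.4708.

d ≈ 0.471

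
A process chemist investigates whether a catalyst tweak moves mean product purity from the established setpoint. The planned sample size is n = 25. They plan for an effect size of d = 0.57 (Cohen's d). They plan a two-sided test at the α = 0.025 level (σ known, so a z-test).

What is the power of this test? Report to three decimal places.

Power ≈ 0.729

Noncentrality parameter: δ = d·√n = 0.57 × √25 = 2.8500
Two-sided α = 0.025 → critical value z_{0.0125} = 2.241.
Power = Φ(δ − 2.241) + Φ(−δ − 2.241) = Φ(0.609) + Φ(-5.091) = 0.7286 + 0.0000 = 0.7286.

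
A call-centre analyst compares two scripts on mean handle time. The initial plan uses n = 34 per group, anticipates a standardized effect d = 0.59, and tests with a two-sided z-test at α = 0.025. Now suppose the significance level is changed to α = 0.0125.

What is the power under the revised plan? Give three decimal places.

Power ≈ 0.474

δ = d·√(n/2) = 0.59 × √(34/2) = 2.4326 (unchanged). New critical value: z_{0.0063} = 2.498.
Revised power = Φ(δ − 2.498) + Φ(−δ − 2.498) = Φ(-0.065) + Φ(-4.930) = 0.4741 + 0.0000 = 0.4741.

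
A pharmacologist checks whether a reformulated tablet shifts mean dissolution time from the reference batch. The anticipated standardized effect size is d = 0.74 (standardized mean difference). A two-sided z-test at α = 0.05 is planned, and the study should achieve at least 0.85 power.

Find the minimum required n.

For power 0.85 need Φ(δ − z_{0.025}) = 0.85, so δ = z_{0.025} + z_{0.15} = 1.960 + 1.036 = 2.996.
(Ignoring the negligible lower-tail rejection probability gives the usual closed-form inversion.)
δ = d·√n ⇒ n = (δ/d)² = (2.996 / 0.74)² = 16.40.
Rounding up, n = 17.

n = 17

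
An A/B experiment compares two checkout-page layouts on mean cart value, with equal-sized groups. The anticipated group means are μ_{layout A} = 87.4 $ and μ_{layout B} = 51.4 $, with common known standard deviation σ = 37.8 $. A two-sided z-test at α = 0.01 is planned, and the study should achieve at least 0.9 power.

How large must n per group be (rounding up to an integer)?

Standardized effect: d = |μ_{layout A} − μ_{layout B}| / σ = |87.4 − 51.4| / 37.8 = 0.9524
Set Φ(δ − 2.576) = 0.9; then δ − 2.576 = Φ⁻¹(0.9) = 1.282, giving δ = 3.857.
(For δ > 0 the lower-tail rejection region contributes negligibly to power, so the one-term inversion is standard.)
δ = d·√(n/2) ⇒ n = 2(δ/d)² = 2 × (3.857 / 0.9524)² = 32.81.
Round up to the next whole unit.

n = 33 per group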